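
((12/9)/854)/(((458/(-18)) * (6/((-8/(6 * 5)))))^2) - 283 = -475276716067/1679423025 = -283.00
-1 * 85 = -85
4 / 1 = 4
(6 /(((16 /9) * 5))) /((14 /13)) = 351 /560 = 0.63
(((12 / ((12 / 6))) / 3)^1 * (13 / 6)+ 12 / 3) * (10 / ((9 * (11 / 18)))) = 500 / 33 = 15.15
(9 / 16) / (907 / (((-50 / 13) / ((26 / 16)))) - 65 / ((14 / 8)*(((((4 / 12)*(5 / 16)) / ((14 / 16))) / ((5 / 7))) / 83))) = -1575 / 52864981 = -0.00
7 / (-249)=-7 / 249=-0.03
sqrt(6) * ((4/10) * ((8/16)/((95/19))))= sqrt(6)/25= 0.10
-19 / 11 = -1.73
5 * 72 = 360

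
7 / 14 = 1 / 2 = 0.50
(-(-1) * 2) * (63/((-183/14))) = -588/61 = -9.64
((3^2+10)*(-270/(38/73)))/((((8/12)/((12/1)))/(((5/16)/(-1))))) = 443475/8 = 55434.38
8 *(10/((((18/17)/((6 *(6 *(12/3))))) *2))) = 5440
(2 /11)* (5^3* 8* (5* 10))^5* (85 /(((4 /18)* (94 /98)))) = 11714062500000000000000000000 /517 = 22657761121856866537717600.00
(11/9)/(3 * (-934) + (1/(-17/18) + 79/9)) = -187/427525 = -0.00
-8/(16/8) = -4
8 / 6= 4 / 3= 1.33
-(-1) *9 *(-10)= -90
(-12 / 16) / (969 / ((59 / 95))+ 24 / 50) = -1475 / 3069444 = -0.00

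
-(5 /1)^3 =-125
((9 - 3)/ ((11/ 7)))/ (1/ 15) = 630/ 11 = 57.27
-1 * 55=-55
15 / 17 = 0.88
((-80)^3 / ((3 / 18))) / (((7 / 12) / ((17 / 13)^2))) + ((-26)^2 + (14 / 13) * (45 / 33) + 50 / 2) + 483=-117175229498 / 13013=-9004474.72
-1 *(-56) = 56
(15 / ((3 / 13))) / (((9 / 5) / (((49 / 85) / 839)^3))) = 1529437 / 130570528025115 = 0.00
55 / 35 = 11 / 7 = 1.57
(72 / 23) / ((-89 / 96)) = -6912 / 2047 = -3.38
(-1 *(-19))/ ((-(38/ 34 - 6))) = 323/ 83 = 3.89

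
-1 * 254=-254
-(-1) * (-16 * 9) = -144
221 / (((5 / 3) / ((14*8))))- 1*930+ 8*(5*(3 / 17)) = 1183902 / 85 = 13928.26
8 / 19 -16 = -296 / 19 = -15.58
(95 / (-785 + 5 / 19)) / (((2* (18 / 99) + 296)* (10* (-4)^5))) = 3971 / 99546316800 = 0.00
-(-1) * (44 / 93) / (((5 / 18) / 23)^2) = 2513808 / 775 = 3243.62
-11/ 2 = -5.50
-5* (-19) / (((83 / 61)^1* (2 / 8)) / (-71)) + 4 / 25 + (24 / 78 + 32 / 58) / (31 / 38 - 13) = -7181781215968 / 362193325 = -19828.59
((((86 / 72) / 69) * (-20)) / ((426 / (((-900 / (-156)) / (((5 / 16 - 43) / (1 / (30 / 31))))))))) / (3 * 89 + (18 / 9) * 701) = 133300 / 1960160332923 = 0.00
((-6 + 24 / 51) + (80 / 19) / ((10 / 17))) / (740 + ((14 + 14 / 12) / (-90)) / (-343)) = 13917960 / 6324473399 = 0.00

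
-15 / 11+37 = 392 / 11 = 35.64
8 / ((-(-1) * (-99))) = -8 / 99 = -0.08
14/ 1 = 14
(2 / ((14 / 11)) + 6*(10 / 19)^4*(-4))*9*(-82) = 181894122 / 912247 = 199.39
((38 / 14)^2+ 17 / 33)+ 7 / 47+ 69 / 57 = 13345216 / 1443981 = 9.24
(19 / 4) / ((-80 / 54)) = -513 / 160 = -3.21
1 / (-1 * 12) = -0.08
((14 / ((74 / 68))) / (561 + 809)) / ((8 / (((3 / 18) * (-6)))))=-119 / 101380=-0.00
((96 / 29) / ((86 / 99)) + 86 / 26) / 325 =115397 / 5268575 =0.02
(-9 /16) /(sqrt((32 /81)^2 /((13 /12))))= -243 * sqrt(39) /1024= -1.48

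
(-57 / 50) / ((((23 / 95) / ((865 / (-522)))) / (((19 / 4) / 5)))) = 1186607 / 160080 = 7.41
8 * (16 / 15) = 128 / 15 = 8.53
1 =1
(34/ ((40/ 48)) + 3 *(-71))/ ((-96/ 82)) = 147.09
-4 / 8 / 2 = -1 / 4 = -0.25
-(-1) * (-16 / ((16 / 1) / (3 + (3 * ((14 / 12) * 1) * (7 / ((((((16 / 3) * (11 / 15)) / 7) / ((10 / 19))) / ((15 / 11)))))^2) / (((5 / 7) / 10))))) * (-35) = 46938865316595 / 338265664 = 138763.32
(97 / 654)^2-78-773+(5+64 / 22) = -3966534685 / 4704876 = -843.07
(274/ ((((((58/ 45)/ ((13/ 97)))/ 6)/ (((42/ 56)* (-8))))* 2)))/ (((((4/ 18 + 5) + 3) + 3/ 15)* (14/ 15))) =-486880875/ 7462889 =-65.24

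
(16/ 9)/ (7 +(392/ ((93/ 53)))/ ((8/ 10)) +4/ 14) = 3472/ 559599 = 0.01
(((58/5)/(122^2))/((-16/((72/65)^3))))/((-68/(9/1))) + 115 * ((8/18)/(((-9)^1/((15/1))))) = -199777446138448/2345213739375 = -85.19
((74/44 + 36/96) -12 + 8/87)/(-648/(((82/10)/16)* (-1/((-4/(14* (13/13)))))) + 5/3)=21645827/790111960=0.03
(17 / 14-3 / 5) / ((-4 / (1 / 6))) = -43 / 1680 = -0.03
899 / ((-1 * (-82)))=899 / 82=10.96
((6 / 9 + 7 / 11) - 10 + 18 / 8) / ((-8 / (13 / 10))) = 11063 / 10560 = 1.05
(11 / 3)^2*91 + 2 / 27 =1223.52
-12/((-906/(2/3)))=4/453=0.01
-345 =-345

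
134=134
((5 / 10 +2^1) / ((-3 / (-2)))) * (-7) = -35 / 3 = -11.67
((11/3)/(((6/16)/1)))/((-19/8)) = -704/171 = -4.12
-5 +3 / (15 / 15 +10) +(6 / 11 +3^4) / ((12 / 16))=104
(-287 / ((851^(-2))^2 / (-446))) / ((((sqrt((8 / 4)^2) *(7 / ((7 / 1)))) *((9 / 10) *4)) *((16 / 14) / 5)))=5874123171831670175 / 144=40792522026608820.66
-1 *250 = -250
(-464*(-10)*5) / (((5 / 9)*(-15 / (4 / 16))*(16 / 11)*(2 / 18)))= -8613 / 2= -4306.50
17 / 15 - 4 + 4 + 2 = 47 / 15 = 3.13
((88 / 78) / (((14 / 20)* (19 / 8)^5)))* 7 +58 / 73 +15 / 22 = 252117577951 / 155087984766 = 1.63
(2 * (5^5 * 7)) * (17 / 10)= 74375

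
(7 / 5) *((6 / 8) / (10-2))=21 / 160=0.13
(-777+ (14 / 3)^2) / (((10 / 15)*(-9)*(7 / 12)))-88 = 1150 / 9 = 127.78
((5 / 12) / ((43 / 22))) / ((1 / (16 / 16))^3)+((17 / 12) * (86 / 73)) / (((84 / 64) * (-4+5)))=587243 / 395514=1.48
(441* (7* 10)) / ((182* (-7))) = -315 / 13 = -24.23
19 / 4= 4.75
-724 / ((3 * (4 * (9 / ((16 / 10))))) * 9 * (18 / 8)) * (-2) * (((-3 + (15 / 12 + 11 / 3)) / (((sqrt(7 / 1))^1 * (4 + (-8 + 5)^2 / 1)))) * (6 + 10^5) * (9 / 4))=13283.20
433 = 433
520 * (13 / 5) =1352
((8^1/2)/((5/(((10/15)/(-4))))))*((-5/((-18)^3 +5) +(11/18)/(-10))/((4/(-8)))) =-63197/3933225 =-0.02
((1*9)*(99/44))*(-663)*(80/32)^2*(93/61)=-124859475/976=-127929.79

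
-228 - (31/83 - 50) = -14805/83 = -178.37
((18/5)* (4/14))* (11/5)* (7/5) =396/125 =3.17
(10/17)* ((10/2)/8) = 0.37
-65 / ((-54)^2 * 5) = -13 / 2916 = -0.00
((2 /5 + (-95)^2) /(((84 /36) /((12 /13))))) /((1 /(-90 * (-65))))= 146211480 /7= 20887354.29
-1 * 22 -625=-647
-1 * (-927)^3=796597983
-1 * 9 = -9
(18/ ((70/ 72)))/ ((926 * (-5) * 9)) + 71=5752739/ 81025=71.00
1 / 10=0.10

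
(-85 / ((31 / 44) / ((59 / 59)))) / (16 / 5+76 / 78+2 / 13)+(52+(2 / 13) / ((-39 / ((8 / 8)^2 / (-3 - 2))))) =400053827 / 16581435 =24.13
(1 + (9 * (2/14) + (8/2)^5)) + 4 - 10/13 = 93686/91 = 1029.52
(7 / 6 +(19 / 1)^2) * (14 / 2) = 15211 / 6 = 2535.17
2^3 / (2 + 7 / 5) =40 / 17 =2.35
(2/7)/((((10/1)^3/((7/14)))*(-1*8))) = -1/56000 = -0.00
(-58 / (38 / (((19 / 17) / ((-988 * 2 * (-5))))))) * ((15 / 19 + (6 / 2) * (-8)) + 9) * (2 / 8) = 783 / 1276496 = 0.00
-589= -589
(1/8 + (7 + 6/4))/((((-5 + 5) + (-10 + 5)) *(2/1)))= -69/80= -0.86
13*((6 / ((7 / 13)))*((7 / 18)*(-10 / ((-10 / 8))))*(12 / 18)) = 2704 / 9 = 300.44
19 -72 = -53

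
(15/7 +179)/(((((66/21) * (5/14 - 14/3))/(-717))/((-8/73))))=-152738208/145343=-1050.88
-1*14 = -14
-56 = -56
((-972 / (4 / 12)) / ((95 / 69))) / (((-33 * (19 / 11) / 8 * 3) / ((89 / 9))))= 1768608 / 1805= 979.84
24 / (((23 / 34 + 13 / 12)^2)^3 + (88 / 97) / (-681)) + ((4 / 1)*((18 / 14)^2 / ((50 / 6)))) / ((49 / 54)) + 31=92468160832562688155043869 / 2829286793663688693914075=32.68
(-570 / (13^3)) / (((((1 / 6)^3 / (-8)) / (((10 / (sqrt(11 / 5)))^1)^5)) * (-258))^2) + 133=-1477439912987422248901 / 654229907903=-2258288554.44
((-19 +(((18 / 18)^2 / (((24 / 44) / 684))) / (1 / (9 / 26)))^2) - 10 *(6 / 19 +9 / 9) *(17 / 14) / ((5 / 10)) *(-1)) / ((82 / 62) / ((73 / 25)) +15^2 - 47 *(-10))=4792434196376 / 17687263685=270.95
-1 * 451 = -451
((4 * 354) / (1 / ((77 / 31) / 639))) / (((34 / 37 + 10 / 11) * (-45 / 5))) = -1849001 / 5526711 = -0.33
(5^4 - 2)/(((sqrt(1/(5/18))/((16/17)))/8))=39872* sqrt(10)/51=2472.28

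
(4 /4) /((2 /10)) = 5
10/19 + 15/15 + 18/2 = 10.53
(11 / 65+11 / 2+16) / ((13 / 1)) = 2817 / 1690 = 1.67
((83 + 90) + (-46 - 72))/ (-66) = -5/ 6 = -0.83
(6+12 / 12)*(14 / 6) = 49 / 3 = 16.33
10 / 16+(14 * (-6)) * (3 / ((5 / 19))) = -38279 / 40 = -956.98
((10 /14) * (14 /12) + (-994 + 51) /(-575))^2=137641 /22500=6.12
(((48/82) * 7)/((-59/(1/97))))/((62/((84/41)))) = -7056/298231253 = -0.00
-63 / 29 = -2.17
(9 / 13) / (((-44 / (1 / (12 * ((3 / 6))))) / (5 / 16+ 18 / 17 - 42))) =33153 / 311168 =0.11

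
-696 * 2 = -1392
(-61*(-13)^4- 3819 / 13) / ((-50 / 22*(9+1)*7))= 124589806 / 11375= 10952.95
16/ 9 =1.78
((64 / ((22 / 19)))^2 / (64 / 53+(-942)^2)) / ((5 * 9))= 4898048 / 64020072105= 0.00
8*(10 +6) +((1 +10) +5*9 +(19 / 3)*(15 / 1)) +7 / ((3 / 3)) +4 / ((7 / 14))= 294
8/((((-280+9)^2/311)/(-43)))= -106984/73441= -1.46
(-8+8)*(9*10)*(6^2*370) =0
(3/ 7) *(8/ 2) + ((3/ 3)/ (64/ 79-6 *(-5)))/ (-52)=1518263/ 885976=1.71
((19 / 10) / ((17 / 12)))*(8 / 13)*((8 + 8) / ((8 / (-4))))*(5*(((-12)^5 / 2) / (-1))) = -907739136 / 221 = -4107416.90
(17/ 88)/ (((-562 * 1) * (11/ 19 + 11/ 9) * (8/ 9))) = -26163/ 121859584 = -0.00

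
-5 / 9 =-0.56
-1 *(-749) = 749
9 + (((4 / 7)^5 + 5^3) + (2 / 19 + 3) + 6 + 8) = 48272353 / 319333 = 151.17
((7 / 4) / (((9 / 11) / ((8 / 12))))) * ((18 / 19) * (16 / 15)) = 1232 / 855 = 1.44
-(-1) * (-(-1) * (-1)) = -1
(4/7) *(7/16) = 1/4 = 0.25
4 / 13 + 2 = 30 / 13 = 2.31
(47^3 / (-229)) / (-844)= 103823 / 193276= 0.54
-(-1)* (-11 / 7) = -11 / 7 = -1.57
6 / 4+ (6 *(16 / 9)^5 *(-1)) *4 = -16718167 / 39366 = -424.69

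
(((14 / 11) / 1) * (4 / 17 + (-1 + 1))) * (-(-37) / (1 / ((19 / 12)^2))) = 93499 / 3366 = 27.78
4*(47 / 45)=188 / 45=4.18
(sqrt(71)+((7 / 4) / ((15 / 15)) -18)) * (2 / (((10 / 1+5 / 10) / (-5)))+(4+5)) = -62.96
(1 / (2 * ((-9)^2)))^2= 1 / 26244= 0.00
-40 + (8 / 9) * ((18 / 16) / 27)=-1079 / 27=-39.96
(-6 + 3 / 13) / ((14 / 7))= -2.88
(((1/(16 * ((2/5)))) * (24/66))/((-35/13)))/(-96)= 13/59136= 0.00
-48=-48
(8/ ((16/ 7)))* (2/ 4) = 7/ 4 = 1.75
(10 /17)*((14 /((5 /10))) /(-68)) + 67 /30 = 17263 /8670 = 1.99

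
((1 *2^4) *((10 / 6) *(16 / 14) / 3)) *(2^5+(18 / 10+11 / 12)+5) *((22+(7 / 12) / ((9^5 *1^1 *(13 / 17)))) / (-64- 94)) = -1931719727684 / 34384764141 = -56.18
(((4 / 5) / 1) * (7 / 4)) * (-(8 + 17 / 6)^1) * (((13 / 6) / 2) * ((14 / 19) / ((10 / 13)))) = -15.74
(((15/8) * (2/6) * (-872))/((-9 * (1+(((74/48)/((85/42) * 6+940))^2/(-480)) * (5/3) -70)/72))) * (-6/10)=19277602383052800/508468870262281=37.91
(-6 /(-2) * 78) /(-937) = -234 /937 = -0.25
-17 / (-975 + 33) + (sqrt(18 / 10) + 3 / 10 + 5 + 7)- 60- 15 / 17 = -1944272 / 40035 + 3* sqrt(5) / 5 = -47.22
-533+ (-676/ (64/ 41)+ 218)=-11969/ 16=-748.06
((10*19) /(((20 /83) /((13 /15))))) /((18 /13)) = 266513 /540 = 493.54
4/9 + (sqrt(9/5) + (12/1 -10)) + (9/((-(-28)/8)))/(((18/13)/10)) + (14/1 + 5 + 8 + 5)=3 * sqrt(5)/5 + 3340/63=54.36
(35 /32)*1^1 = 1.09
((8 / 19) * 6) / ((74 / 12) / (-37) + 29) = 288 / 3287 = 0.09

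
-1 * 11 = -11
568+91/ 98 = 7965/ 14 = 568.93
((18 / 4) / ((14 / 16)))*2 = 72 / 7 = 10.29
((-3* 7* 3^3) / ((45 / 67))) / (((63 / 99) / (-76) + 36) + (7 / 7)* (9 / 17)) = -59988852 / 2595185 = -23.12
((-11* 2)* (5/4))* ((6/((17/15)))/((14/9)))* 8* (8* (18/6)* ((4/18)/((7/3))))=-1425600/833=-1711.40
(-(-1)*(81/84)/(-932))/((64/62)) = -837/835072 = -0.00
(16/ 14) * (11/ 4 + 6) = 10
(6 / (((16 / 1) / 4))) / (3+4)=3 / 14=0.21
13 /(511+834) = 13 /1345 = 0.01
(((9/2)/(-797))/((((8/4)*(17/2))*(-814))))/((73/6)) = 27/805108678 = 0.00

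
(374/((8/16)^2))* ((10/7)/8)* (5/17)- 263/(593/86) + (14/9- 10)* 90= -2986936/4151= -719.57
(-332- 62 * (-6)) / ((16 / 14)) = 35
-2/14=-1/7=-0.14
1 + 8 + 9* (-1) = 0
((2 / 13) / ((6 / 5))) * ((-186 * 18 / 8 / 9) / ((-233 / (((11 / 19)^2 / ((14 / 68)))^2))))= 1311687190 / 19342373141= 0.07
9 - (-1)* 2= 11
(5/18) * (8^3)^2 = 655360/9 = 72817.78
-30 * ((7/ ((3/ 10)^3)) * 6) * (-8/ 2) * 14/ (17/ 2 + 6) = 15680000/ 87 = 180229.89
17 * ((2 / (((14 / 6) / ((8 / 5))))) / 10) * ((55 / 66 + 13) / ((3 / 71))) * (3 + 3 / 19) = 1602896 / 665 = 2410.37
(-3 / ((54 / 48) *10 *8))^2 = 1 / 900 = 0.00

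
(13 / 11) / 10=13 / 110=0.12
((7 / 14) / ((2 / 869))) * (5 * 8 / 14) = 4345 / 7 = 620.71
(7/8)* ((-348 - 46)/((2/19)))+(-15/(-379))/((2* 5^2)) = -49650883/15160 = -3275.12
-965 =-965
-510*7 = -3570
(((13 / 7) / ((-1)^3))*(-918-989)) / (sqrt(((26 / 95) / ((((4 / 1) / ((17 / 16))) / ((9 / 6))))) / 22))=15256*sqrt(1385670) / 357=50303.98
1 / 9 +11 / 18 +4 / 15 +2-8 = -5.01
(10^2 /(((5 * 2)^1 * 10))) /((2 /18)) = 9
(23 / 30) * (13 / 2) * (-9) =-44.85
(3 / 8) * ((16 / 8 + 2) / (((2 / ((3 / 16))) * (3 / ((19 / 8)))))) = 57 / 512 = 0.11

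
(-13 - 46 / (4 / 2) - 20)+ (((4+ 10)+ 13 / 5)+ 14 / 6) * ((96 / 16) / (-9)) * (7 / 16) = -5537 / 90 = -61.52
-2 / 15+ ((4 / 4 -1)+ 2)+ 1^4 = 43 / 15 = 2.87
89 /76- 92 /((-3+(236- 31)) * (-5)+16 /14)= 338731 /268356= 1.26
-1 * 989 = -989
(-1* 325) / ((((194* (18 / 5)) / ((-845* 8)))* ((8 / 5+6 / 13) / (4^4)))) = 390637.88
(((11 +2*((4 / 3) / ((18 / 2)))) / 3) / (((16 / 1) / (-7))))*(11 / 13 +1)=-2135 / 702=-3.04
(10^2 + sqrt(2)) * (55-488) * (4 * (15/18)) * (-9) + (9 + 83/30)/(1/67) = 1318159.00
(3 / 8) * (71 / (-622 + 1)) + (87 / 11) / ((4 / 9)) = 323381 / 18216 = 17.75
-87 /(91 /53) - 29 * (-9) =19140 /91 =210.33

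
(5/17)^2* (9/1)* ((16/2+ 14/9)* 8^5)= 70451200/289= 243775.78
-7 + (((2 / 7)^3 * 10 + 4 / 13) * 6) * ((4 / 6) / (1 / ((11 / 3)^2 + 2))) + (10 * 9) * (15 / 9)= 786645 / 4459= 176.42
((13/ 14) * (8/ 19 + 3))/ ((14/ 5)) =4225/ 3724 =1.13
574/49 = 82/7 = 11.71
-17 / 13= -1.31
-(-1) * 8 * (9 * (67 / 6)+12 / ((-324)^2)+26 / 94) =82869898 / 102789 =806.21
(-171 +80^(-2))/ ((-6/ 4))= 1094399/ 9600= 114.00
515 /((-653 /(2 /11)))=-1030 /7183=-0.14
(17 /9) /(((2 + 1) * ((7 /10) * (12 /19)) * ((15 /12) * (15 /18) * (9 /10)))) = 2584 /1701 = 1.52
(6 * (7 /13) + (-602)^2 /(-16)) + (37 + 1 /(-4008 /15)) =-392690879 /17368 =-22610.02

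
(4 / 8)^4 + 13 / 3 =211 / 48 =4.40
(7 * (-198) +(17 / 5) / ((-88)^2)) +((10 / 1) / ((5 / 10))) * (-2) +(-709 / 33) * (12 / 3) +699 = -94430989 / 116160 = -812.94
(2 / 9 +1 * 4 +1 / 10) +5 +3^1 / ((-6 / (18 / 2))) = 217 / 45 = 4.82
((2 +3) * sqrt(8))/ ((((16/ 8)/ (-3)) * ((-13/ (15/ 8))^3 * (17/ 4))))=50625 * sqrt(2)/ 4780672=0.01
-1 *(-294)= 294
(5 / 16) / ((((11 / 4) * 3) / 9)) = 15 / 44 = 0.34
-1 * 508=-508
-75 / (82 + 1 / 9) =-675 / 739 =-0.91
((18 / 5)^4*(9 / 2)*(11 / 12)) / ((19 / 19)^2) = 692.84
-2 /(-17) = 2 /17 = 0.12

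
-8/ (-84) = 2/ 21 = 0.10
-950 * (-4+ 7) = -2850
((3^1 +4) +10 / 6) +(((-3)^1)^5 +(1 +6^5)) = 22628 / 3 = 7542.67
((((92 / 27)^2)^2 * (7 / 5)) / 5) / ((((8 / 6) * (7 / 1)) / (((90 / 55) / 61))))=35819648 / 330182325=0.11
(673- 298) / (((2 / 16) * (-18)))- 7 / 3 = -169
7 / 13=0.54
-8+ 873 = 865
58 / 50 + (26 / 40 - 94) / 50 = -707 / 1000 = -0.71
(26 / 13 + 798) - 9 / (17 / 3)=13573 / 17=798.41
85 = 85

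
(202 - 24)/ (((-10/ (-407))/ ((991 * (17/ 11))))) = 55477171/ 5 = 11095434.20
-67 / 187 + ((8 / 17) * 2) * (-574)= -101091 / 187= -540.59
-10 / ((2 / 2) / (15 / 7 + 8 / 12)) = -590 / 21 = -28.10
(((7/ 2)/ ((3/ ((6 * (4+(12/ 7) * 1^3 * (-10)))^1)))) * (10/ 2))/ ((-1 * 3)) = 460/ 3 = 153.33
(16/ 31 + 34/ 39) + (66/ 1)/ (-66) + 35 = 42784/ 1209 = 35.39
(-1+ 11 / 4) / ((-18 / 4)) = -0.39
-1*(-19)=19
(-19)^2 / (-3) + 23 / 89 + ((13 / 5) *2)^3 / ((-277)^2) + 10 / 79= -24265846898182 / 202305599625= -119.95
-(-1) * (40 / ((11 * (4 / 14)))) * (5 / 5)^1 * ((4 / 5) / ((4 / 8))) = 224 / 11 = 20.36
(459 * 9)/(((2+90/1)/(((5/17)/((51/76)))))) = 7695/391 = 19.68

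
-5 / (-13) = 5 / 13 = 0.38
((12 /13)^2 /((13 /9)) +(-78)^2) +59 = 13497467 /2197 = 6143.59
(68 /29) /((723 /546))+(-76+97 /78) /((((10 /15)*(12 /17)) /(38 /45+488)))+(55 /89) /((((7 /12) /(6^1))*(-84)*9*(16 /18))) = -33230466774311227 /427925567160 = -77654.78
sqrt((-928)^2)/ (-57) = -928/ 57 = -16.28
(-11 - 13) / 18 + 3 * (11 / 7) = 71 / 21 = 3.38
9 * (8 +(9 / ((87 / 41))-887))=-7872.83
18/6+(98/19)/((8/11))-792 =-59425/76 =-781.91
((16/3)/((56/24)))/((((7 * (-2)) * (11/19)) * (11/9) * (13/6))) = -8208/77077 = -0.11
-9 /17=-0.53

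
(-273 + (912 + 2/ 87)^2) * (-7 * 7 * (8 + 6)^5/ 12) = -41465201485006376/ 22707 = -1826097744528.40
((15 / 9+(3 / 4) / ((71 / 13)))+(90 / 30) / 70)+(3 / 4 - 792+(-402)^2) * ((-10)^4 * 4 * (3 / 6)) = 95908724155073 / 29820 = 3216255001.85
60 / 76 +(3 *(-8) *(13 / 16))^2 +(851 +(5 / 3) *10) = 1248.71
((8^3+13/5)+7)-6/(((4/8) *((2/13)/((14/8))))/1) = 3851/10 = 385.10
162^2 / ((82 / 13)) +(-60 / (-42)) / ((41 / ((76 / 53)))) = 63288166 / 15211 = 4160.68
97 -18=79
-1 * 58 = -58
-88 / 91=-0.97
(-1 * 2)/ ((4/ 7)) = -7/ 2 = -3.50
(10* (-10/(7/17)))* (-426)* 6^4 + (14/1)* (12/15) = 4692816392/35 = 134080468.34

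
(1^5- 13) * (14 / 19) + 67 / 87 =-13343 / 1653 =-8.07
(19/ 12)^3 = 6859/ 1728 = 3.97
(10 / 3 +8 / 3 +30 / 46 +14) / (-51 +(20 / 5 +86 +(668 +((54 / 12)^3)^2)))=30400 / 13263847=0.00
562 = 562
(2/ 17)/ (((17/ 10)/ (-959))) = -19180/ 289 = -66.37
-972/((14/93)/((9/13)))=-406782/91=-4470.13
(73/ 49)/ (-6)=-73/ 294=-0.25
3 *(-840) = -2520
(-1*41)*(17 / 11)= -697 / 11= -63.36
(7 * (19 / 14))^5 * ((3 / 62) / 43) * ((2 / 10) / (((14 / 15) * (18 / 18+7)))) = 2.33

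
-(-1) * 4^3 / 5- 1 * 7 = 29 / 5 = 5.80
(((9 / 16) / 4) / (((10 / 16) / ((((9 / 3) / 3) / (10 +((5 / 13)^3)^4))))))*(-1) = -209682766102329 / 9319243814617400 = -0.02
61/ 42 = 1.45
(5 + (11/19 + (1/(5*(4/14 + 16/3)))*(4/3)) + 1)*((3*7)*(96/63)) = 1188512/5605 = 212.04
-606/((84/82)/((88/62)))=-182204/217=-839.65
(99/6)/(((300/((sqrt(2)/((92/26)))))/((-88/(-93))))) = 1573 * sqrt(2)/106950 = 0.02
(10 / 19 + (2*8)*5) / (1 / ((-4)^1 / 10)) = -612 / 19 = -32.21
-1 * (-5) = 5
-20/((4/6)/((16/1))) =-480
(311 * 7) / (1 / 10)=21770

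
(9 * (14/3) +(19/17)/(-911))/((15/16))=2081392/46461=44.80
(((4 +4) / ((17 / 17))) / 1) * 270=2160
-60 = -60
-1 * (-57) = 57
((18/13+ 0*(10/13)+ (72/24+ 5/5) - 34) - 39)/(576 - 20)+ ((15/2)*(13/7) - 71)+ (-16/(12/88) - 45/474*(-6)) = -2085959251/11991252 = -173.96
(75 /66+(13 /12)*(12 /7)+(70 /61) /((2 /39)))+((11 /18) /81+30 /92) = 25.70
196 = 196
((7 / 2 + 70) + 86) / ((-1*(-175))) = 319 / 350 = 0.91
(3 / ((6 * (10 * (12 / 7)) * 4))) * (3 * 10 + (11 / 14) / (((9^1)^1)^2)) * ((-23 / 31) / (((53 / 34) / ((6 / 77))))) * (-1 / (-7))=-13306121 / 11477077920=-0.00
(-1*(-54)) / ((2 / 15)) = 405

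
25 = 25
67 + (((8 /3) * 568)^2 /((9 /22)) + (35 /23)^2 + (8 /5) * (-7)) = 1201515846836 /214245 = 5608139.50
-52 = -52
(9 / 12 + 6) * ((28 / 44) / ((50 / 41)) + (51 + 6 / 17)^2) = 11319855111 / 635800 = 17804.11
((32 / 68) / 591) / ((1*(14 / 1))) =0.00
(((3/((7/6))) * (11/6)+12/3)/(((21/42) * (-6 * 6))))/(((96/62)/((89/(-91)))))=168299/550368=0.31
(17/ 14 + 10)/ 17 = 0.66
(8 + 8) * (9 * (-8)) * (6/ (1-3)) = 3456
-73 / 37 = -1.97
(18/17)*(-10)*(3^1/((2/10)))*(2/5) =-1080/17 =-63.53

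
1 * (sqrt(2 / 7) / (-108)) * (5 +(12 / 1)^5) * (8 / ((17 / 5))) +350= 350- 2488370 * sqrt(14) / 3213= -2547.80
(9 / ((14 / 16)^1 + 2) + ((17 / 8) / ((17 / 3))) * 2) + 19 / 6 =1945 / 276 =7.05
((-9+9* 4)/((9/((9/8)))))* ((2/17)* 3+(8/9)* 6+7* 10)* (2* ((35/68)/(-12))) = -101325/4624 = -21.91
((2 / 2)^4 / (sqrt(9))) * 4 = 4 / 3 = 1.33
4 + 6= 10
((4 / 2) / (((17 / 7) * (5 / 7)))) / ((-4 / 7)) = -343 / 170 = -2.02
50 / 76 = 25 / 38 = 0.66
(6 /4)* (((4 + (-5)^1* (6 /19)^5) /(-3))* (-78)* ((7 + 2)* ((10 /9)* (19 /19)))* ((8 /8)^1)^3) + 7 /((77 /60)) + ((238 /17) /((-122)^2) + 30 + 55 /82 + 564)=8950563907849125 /4155317534929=2154.00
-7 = -7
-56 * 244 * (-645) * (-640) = -5640499200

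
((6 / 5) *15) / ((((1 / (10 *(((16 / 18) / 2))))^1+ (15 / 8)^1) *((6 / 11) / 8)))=880 / 7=125.71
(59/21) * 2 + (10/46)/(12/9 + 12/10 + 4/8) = 35732/6279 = 5.69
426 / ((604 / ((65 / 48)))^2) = 299975 / 140089344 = 0.00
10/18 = 5/9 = 0.56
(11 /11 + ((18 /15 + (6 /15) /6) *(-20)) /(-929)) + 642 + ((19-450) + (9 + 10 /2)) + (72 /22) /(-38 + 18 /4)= 464063642 /2054019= 225.93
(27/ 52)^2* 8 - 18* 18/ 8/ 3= -1917/ 169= -11.34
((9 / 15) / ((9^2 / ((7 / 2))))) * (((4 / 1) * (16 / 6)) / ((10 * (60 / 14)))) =0.01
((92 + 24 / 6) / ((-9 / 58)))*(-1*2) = 1237.33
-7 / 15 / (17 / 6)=-14 / 85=-0.16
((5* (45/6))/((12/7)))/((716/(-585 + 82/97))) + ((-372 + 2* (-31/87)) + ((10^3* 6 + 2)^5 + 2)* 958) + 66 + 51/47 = 16952639182015249133967659182127/2271913824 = 7461831959879499872248.53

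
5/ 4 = 1.25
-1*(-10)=10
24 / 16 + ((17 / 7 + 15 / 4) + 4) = 327 / 28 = 11.68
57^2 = 3249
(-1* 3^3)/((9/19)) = -57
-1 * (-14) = 14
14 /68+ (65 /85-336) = -11391 /34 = -335.03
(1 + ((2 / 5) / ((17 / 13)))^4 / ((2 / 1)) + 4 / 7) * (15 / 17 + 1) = 18425801312 / 6211874375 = 2.97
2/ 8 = 1/ 4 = 0.25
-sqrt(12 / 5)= -2 * sqrt(15) / 5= -1.55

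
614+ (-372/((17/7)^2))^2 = 383541878/83521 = 4592.16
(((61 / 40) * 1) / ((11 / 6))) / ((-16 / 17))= -3111 / 3520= -0.88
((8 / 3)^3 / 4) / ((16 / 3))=8 / 9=0.89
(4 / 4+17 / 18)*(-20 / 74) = -175 / 333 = -0.53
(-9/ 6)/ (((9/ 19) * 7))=-19/ 42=-0.45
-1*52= -52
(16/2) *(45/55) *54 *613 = 2383344/11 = 216667.64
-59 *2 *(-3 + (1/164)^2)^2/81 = -384113126171/29297490048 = -13.11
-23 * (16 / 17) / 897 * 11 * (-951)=55792 / 221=252.45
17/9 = 1.89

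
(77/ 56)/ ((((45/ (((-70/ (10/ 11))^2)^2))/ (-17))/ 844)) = -1387033538737/ 90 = -15411483763.74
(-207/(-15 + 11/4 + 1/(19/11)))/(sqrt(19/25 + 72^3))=78660 * sqrt(9331219)/8276791253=0.03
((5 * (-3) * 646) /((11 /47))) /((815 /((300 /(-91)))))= 27325800 /163163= 167.48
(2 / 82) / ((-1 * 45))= -1 / 1845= -0.00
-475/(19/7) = -175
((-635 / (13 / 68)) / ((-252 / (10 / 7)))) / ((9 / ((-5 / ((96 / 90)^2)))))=-6746875 / 733824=-9.19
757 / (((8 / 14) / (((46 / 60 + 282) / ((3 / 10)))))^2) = 2059614269.20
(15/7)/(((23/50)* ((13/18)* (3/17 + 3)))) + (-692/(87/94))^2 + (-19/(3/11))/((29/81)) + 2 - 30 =8852496118307/15841917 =558802.08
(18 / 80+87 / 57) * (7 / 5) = 9317 / 3800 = 2.45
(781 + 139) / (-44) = -230 / 11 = -20.91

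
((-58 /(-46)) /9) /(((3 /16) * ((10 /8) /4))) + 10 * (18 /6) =32.39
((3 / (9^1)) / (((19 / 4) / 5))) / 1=20 / 57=0.35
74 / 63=1.17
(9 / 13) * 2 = 18 / 13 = 1.38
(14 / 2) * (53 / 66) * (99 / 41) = 1113 / 82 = 13.57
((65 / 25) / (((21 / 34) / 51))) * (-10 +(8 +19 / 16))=-48841 / 280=-174.43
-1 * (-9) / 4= 9 / 4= 2.25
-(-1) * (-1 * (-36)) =36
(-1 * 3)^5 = -243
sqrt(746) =27.31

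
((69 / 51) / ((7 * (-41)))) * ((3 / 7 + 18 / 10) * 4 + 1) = -7981 / 170765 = -0.05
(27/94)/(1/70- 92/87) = -82215/298591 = -0.28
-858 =-858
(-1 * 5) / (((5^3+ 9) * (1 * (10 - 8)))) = -5 / 268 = -0.02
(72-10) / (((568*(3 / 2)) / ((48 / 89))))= 248 / 6319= 0.04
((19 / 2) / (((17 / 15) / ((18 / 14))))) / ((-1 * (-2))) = 2565 / 476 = 5.39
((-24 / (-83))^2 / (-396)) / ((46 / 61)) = -488 / 1742917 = -0.00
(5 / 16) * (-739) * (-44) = 40645 / 4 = 10161.25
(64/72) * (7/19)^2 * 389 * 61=9301768/3249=2862.96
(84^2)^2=49787136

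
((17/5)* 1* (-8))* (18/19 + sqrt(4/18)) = -2448/95 - 136* sqrt(2)/15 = -38.59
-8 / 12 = -2 / 3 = -0.67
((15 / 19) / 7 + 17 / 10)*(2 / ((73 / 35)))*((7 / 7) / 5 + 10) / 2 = 122961 / 13870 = 8.87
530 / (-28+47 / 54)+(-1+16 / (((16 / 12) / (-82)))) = -294329 / 293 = -1004.54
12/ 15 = 4/ 5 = 0.80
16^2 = 256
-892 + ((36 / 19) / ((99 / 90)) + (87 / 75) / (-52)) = -241894461 / 271700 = -890.30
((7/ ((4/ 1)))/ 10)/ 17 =7/ 680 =0.01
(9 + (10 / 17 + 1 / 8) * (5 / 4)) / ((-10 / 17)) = -5381 / 320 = -16.82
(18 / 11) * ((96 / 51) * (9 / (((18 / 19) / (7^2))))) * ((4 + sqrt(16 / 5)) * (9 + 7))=17160192 * sqrt(5) / 935 + 17160192 / 187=132804.62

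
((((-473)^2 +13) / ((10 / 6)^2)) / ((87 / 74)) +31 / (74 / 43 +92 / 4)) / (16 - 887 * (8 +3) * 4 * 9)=-0.20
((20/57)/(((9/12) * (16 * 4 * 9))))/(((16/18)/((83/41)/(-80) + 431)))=471199/1196544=0.39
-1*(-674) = 674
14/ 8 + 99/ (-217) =1123/ 868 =1.29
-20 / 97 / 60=-1 / 291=-0.00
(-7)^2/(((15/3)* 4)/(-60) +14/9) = 441/11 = 40.09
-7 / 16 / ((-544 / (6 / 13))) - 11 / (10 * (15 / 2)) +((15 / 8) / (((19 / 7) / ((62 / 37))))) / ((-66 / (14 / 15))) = -5337463213 / 32812665600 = -0.16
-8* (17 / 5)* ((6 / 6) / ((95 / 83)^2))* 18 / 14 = -8432136 / 315875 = -26.69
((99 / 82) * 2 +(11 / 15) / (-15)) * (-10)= -43648 / 1845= -23.66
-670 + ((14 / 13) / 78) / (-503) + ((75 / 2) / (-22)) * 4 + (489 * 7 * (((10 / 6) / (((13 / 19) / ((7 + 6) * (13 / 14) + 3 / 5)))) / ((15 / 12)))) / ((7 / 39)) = 470244.15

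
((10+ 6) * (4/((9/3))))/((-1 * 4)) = -16/3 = -5.33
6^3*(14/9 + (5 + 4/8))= 1524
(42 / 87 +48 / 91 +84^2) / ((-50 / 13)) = -372469 / 203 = -1834.82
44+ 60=104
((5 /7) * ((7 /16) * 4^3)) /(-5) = -4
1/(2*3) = 1/6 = 0.17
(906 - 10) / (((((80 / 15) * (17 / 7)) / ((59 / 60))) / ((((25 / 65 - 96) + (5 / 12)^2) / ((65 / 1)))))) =-516526297 / 5171400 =-99.88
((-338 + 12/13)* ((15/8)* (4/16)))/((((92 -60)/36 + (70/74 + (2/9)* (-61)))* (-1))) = -3648015/270608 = -13.48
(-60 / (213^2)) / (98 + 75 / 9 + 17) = -2 / 186517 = -0.00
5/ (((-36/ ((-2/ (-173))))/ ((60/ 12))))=-25/ 3114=-0.01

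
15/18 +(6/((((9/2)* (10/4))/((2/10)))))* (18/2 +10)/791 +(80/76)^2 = 83263619/42832650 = 1.94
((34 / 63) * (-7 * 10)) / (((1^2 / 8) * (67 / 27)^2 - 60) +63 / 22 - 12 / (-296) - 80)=89670240 / 323586913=0.28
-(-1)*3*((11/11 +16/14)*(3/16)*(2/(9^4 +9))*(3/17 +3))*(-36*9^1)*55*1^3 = -360855/17374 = -20.77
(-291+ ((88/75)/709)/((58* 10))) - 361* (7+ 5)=-35645063603/7710375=-4623.00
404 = 404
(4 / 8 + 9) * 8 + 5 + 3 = 84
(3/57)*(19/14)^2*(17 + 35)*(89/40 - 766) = -7546097/1960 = -3850.05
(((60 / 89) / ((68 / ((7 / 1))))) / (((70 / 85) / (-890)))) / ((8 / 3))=-225 / 8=-28.12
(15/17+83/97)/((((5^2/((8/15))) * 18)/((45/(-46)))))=-5732/2844525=-0.00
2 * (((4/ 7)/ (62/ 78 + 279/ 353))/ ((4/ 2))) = 13767/ 38192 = 0.36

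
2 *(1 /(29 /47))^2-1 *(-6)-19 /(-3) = 44371 /2523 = 17.59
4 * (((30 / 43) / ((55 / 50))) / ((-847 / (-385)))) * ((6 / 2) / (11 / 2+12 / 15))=20000 / 36421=0.55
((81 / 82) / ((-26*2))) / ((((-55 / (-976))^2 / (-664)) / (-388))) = -2484817357824 / 1612325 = -1541139.26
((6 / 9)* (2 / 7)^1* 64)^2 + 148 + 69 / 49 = 18775 / 63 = 298.02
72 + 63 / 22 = 74.86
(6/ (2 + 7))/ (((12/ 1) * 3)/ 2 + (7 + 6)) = 2/ 93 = 0.02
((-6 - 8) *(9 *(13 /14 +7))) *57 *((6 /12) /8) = -56943 /16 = -3558.94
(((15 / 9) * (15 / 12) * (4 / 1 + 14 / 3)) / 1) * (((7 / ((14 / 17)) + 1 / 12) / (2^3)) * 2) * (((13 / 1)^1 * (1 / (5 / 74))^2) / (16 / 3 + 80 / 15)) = 23830183 / 2304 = 10342.96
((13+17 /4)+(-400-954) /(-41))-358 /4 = -6433 /164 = -39.23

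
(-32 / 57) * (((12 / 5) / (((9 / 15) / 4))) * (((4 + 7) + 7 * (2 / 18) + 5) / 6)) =-38656 / 1539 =-25.12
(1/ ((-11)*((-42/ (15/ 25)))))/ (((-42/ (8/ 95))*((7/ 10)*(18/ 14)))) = -4/ 1382535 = -0.00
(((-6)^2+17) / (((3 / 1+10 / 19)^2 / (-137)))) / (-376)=2621221 / 1687864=1.55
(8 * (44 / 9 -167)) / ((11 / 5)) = -58360 / 99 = -589.49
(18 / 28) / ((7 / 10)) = 0.92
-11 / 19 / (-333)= 11 / 6327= 0.00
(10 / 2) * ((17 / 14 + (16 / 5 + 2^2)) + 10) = 92.07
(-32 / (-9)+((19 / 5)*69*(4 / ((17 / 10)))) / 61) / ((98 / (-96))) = -2041216 / 152439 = -13.39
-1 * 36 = -36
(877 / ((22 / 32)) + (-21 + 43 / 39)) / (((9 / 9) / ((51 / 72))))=1144763 / 1287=889.48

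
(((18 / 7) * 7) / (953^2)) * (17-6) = 198 / 908209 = 0.00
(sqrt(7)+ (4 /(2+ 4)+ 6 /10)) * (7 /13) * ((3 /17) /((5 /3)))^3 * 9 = 290871 /39918125+ 45927 * sqrt(7) /7983625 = 0.02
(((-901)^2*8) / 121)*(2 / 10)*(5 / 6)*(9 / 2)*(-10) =-48708060 / 121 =-402545.95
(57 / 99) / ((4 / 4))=19 / 33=0.58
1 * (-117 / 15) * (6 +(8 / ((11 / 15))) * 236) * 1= -1107054 / 55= -20128.25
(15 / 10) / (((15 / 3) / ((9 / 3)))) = 9 / 10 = 0.90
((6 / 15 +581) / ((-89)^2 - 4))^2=938961 / 174108025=0.01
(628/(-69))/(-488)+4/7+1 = 93697/58926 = 1.59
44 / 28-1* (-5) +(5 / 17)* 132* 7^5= 77649122 / 119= 652513.63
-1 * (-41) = 41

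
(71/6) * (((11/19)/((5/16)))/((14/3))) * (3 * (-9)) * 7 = -84348/95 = -887.87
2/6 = 1/3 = 0.33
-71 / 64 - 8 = -583 / 64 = -9.11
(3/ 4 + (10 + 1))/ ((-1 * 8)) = -47/ 32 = -1.47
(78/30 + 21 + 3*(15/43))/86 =5299/18490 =0.29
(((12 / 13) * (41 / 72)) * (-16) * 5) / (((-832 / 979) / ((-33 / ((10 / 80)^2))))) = -17661160 / 169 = -104503.91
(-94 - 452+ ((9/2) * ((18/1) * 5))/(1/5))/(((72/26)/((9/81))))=6409/108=59.34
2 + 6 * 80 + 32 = 514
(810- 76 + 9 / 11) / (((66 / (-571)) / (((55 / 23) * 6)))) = -23076965 / 253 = -91213.30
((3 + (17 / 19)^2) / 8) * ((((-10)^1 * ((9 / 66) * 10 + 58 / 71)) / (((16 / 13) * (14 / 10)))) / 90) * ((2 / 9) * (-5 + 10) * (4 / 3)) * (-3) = 27120275 / 91348884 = 0.30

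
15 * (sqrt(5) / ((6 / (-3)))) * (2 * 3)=-45 * sqrt(5)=-100.62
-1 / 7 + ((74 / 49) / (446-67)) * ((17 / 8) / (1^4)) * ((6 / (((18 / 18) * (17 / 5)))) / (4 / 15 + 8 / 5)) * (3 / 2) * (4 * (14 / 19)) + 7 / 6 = 1121213 / 1058547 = 1.06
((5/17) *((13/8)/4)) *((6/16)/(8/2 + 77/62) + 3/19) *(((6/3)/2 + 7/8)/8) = 17001/2646016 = 0.01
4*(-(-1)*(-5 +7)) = 8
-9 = -9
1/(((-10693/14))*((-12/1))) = 7/64158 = 0.00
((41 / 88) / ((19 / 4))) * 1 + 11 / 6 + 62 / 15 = 19013 / 3135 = 6.06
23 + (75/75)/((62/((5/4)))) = 5709/248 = 23.02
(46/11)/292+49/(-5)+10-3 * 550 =-13247779/8030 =-1649.79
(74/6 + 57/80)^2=9803161/57600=170.19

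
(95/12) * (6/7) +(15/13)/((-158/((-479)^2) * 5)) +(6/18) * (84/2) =-2259702/7189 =-314.33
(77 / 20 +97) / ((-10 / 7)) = -70.60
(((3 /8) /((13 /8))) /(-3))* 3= -3 /13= -0.23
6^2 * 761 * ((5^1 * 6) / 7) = 821880 / 7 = 117411.43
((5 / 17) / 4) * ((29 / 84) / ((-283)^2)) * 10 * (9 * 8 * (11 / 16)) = 0.00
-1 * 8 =-8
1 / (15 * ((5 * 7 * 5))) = 1 / 2625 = 0.00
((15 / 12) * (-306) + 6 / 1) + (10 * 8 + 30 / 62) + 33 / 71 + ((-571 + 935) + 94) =715099 / 4402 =162.45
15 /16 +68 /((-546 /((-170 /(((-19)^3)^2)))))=192652975175 /205496408208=0.94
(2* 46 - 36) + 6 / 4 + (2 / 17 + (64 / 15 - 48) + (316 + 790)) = 1119.88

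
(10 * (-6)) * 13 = -780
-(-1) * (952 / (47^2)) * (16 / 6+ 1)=10472 / 6627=1.58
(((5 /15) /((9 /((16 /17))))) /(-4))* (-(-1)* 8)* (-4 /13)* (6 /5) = 256 /9945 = 0.03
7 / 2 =3.50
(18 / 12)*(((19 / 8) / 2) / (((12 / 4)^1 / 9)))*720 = 3847.50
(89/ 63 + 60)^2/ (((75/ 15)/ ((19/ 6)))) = 2388.63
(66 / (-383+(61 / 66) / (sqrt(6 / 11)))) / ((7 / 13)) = -780786864 / 2439705401 - 314028 * sqrt(66) / 2439705401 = -0.32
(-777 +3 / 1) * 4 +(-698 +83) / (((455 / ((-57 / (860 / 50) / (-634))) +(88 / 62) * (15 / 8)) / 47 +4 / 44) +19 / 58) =-3096.33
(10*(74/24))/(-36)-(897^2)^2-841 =-139837459044137/216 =-647395643722.86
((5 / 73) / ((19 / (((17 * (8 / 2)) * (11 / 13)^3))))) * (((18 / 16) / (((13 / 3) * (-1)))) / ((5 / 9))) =-5498361 / 79228214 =-0.07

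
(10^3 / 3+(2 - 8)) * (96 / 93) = 31424 / 93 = 337.89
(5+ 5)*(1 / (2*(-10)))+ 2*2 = 7 / 2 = 3.50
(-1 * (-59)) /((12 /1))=4.92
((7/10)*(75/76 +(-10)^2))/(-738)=-10745/112176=-0.10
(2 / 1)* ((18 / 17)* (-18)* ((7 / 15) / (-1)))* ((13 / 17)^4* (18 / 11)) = 777316176 / 78092135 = 9.95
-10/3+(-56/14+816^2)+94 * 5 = 1998956/3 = 666318.67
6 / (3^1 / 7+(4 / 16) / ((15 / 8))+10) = 630 / 1109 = 0.57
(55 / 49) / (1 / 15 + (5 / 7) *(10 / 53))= 43725 / 7847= 5.57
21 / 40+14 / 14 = 61 / 40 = 1.52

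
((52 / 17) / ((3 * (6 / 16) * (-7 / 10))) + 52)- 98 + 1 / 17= -3139 / 63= -49.83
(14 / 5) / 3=14 / 15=0.93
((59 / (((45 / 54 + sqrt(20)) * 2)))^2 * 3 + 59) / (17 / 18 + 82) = 354667644 / 144231265- 40602384 * sqrt(5) / 144231265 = 1.83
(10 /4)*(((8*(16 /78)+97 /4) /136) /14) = 2885 /84864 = 0.03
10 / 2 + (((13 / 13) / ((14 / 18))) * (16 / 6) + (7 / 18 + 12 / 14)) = 1219 / 126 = 9.67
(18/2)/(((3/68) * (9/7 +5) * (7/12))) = 612/11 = 55.64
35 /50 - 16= -153 /10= -15.30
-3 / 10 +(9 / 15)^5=-1389 / 6250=-0.22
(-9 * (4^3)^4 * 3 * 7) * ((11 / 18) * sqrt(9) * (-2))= 11626610688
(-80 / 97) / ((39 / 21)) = -560 / 1261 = -0.44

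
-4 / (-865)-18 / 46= -0.39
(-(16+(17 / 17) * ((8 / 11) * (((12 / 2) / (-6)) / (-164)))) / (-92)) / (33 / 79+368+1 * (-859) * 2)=-95037 / 737292094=-0.00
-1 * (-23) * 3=69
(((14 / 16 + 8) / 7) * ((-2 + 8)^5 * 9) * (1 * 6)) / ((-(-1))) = 3726648 / 7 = 532378.29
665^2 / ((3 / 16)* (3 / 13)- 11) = -91982800 / 2279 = -40361.04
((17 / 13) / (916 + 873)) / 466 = 17 / 10837762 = 0.00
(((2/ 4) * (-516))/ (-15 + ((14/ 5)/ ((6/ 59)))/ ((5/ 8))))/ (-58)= 9675/ 63191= 0.15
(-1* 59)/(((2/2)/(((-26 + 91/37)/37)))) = 51389/1369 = 37.54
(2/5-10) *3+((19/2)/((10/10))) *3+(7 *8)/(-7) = -83/10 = -8.30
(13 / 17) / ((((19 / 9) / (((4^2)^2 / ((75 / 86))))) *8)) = 107328 / 8075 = 13.29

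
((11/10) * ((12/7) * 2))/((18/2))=44/105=0.42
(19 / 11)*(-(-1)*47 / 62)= 893 / 682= 1.31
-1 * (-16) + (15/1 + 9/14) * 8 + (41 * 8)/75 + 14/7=77446/525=147.52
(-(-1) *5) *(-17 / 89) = -85 / 89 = -0.96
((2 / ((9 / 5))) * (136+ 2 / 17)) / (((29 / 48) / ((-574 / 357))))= -30359680 / 75429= -402.49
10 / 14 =5 / 7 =0.71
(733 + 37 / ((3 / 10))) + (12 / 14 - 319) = 11302 / 21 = 538.19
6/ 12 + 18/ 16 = 13/ 8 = 1.62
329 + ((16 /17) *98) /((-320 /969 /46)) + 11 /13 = -813667 /65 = -12517.95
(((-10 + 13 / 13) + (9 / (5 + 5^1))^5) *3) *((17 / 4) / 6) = -14296167 / 800000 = -17.87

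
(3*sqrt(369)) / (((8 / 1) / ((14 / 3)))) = 21*sqrt(41) / 4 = 33.62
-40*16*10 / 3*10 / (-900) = 640 / 27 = 23.70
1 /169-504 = -85175 /169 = -503.99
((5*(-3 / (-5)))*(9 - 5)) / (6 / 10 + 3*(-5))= -5 / 6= -0.83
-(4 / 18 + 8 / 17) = -106 / 153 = -0.69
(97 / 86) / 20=97 / 1720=0.06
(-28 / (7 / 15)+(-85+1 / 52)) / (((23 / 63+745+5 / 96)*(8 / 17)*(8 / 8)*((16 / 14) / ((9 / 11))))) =-508678947 / 1719158584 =-0.30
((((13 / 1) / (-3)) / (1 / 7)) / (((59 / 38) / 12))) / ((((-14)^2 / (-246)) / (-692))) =-84094608 / 413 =-203618.91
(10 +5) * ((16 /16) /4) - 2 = 1.75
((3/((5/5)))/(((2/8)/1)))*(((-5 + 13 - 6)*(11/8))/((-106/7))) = -231/106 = -2.18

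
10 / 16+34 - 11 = 189 / 8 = 23.62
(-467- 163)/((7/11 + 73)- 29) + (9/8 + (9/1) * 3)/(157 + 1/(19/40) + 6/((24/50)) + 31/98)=-2923606245/209570584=-13.95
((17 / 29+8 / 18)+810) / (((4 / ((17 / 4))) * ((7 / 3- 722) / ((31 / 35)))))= -6562049 / 6187440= -1.06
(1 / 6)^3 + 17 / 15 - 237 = -254731 / 1080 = -235.86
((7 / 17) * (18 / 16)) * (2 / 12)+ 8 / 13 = 2449 / 3536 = 0.69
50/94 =25/47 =0.53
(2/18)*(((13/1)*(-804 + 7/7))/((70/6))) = -10439/105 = -99.42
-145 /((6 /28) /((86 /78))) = -746.07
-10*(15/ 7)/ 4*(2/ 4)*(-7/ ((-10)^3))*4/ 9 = -1/ 120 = -0.01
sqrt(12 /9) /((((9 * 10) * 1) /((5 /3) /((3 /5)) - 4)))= -0.02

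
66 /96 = 11 /16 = 0.69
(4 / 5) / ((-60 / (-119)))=119 / 75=1.59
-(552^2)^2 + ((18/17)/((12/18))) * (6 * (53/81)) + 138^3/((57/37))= -29988231398858/323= -92842821668.29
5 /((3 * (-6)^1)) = -5 /18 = -0.28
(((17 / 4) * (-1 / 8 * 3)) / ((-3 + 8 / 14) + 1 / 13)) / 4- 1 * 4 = -104927 / 27392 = -3.83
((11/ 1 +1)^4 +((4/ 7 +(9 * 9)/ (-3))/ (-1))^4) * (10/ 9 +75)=836479366285/ 21609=38709767.52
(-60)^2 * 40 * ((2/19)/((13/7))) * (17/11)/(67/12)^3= 59222016000/817173071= 72.47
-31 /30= -1.03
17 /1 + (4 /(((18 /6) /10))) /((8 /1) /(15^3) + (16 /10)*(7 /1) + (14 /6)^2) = 1000111 /56183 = 17.80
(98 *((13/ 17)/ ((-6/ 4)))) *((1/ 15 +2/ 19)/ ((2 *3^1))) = -62426/ 43605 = -1.43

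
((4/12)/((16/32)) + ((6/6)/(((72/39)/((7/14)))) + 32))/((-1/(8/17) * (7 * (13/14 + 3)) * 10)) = -0.06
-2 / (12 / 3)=-1 / 2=-0.50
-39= -39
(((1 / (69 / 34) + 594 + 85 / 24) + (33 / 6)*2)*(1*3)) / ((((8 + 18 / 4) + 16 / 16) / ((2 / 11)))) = 336187 / 13662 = 24.61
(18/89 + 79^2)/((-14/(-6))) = 1666401/623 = 2674.80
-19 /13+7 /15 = -194 /195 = -0.99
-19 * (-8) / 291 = 152 / 291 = 0.52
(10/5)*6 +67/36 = 499/36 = 13.86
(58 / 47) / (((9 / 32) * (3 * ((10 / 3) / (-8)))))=-7424 / 2115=-3.51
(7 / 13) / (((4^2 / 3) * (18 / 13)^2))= 91 / 1728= 0.05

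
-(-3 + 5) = -2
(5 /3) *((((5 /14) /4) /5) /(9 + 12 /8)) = 5 /1764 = 0.00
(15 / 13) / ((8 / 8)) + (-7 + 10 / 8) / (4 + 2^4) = 901 / 1040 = 0.87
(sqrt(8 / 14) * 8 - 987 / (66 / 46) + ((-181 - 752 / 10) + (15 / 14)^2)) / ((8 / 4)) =-10165121 / 21560 + 8 * sqrt(7) / 7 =-468.46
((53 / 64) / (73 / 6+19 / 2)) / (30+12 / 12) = 0.00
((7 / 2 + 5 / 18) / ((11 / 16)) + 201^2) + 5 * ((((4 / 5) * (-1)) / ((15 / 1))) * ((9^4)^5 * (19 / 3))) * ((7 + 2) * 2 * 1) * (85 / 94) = -1555062673537053461066887 / 4653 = -334206463257479789612.48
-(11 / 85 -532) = 45209 / 85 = 531.87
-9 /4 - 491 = -1973 /4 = -493.25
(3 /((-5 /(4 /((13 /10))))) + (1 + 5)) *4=16.62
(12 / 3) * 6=24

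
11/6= 1.83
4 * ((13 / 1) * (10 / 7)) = 520 / 7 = 74.29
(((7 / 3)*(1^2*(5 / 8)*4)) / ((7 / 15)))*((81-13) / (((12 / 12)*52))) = 425 / 26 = 16.35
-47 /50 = -0.94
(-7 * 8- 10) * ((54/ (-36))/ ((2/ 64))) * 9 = 28512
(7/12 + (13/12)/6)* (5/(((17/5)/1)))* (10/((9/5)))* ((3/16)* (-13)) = -446875/29376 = -15.21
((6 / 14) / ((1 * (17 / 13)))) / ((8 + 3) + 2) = 3 / 119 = 0.03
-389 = -389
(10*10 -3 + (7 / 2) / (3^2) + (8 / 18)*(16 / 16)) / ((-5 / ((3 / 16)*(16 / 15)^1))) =-587 / 150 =-3.91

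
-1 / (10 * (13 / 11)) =-11 / 130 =-0.08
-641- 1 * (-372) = -269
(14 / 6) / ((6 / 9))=7 / 2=3.50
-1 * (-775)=775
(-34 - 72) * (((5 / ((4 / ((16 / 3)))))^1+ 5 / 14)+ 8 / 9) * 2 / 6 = -52841 / 189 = -279.58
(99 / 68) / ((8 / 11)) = 2.00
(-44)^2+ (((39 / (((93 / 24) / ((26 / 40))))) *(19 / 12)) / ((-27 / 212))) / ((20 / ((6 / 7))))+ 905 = 138541642 / 48825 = 2837.51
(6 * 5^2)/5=30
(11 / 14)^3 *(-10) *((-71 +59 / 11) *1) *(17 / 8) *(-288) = -66831930 / 343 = -194845.28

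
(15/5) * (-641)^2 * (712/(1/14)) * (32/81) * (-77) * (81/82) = -15137566042368/41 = -369208927862.63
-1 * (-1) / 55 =1 / 55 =0.02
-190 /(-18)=95 /9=10.56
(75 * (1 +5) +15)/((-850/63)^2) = 369117/144500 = 2.55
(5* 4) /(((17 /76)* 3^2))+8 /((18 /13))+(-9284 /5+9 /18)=-2816099 /1530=-1840.59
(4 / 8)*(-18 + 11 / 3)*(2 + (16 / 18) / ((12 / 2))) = -1247 / 81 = -15.40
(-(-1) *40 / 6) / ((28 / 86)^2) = 9245 / 147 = 62.89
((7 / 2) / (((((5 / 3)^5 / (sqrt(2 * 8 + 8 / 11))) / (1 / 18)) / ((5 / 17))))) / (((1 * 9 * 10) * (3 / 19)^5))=17332693 * sqrt(506) / 189337500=2.06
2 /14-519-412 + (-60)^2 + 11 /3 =56129 /21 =2672.81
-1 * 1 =-1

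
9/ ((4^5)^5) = 9/ 1125899906842624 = 0.00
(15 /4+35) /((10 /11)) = 341 /8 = 42.62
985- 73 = 912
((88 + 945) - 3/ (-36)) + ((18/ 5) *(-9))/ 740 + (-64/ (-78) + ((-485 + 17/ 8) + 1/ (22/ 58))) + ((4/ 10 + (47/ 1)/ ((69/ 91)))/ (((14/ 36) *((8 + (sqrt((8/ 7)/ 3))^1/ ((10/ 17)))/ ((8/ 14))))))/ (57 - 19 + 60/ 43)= 119978306111675331/ 216599642659400 - 94399878 *sqrt(42)/ 15760888759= 553.88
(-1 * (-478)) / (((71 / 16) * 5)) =7648 / 355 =21.54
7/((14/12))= 6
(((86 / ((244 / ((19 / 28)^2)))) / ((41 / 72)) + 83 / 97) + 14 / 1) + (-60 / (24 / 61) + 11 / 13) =-84383864963 / 618137156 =-136.51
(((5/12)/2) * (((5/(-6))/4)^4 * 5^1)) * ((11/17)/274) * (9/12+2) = 1890625/148359610368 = 0.00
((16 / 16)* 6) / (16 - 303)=-6 / 287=-0.02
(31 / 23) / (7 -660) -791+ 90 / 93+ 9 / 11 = -4041953889 / 5121479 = -789.22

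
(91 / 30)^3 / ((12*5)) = 753571 / 1620000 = 0.47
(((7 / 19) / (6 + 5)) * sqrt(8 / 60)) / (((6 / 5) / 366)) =427 * sqrt(30) / 627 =3.73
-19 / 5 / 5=-19 / 25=-0.76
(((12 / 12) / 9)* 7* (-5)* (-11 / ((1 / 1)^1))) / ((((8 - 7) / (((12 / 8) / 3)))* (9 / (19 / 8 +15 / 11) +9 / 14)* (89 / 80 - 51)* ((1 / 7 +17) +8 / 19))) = -84232225 / 10525057218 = -0.01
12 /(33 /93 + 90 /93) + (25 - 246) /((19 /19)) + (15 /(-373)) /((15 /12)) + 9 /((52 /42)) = -81388337 /397618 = -204.69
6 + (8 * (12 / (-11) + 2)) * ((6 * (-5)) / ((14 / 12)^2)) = -83166 / 539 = -154.30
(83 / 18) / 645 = 83 / 11610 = 0.01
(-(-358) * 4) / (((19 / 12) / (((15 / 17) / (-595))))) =-51552 / 38437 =-1.34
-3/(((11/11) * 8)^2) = -3/64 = -0.05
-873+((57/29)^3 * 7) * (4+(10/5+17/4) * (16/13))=-79745409/317057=-251.52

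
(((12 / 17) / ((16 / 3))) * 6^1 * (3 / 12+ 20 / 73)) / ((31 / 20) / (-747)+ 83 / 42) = 6353235 / 30142138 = 0.21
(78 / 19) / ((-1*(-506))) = 0.01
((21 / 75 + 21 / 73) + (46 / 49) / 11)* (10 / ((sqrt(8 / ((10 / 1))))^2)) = 321177 / 39347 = 8.16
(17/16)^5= 1419857/1048576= 1.35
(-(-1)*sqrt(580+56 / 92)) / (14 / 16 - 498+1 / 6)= -24*sqrt(307142) / 274321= -0.05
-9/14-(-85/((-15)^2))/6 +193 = 181837/945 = 192.42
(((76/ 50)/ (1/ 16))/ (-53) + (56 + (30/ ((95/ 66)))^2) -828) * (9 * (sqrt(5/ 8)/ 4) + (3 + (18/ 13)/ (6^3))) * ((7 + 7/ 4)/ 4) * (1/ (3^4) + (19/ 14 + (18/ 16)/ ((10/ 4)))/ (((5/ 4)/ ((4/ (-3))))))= 1097533537253 * sqrt(10)/ 1377576000 + 514743228971657/ 120882294000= 6777.65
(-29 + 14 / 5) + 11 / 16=-2041 / 80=-25.51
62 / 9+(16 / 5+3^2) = 859 / 45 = 19.09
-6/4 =-1.50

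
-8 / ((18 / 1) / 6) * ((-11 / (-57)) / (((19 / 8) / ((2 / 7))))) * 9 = -1408 / 2527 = -0.56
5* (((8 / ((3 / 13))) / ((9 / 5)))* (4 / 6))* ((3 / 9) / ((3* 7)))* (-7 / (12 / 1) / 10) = -130 / 2187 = -0.06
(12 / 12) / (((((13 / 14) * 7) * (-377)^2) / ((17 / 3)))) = 34 / 5543031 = 0.00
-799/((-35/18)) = 410.91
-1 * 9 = -9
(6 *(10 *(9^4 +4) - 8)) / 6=65642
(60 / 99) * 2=40 / 33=1.21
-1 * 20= -20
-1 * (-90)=90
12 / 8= 3 / 2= 1.50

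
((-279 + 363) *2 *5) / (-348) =-70 / 29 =-2.41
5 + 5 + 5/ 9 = 95/ 9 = 10.56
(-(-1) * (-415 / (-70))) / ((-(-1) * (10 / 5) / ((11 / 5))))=913 / 140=6.52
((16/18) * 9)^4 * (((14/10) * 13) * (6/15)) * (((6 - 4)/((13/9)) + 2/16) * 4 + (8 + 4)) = 13447168/25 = 537886.72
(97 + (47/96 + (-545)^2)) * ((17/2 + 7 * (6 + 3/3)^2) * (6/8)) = 20052202577/256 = 78328916.32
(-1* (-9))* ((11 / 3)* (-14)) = -462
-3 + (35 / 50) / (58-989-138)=-32077 / 10690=-3.00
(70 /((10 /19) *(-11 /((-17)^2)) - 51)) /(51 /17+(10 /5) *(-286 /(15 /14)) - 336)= 5765550 /3642803453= 0.00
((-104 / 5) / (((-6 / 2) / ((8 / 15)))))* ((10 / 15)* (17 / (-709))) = -28288 / 478575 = -0.06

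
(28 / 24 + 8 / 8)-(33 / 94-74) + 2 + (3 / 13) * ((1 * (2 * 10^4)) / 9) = 1082636 / 1833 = 590.64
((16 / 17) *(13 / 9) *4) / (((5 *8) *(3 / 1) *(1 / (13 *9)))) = 1352 / 255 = 5.30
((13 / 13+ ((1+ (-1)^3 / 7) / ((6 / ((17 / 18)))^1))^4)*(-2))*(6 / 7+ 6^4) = -381474047161 / 147027636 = -2594.57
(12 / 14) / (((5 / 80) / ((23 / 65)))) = 2208 / 455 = 4.85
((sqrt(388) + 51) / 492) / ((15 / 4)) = 2 * sqrt(97) / 1845 + 17 / 615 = 0.04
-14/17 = -0.82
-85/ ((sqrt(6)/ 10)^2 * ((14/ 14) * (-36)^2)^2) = -2125/ 2519424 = -0.00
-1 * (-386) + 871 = 1257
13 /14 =0.93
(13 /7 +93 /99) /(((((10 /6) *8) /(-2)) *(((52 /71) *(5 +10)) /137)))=-3141821 /600600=-5.23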